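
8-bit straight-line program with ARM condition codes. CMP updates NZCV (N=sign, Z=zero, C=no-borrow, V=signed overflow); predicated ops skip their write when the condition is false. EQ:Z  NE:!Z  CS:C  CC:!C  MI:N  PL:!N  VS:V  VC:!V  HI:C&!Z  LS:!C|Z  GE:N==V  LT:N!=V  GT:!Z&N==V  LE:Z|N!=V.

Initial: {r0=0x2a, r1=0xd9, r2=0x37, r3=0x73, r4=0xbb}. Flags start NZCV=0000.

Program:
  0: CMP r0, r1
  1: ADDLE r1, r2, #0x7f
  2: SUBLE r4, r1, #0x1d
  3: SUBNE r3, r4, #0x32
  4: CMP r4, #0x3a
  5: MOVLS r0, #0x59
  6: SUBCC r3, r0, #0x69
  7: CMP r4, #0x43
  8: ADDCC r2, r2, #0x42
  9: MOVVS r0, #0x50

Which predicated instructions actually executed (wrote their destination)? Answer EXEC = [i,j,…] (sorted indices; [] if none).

EXEC = [3,9]

[0] flags=0000 → (cmp)
[1] flags=0000 LE?F → skip
[2] flags=0000 LE?F → skip
[3] flags=0000 NE?T → r3=0x89
[4] flags=1010 → (cmp)
[5] flags=1010 LS?F → skip
[6] flags=1010 CC?F → skip
[7] flags=0011 → (cmp)
[8] flags=0011 CC?F → skip
[9] flags=0011 VS?T → r0=0x50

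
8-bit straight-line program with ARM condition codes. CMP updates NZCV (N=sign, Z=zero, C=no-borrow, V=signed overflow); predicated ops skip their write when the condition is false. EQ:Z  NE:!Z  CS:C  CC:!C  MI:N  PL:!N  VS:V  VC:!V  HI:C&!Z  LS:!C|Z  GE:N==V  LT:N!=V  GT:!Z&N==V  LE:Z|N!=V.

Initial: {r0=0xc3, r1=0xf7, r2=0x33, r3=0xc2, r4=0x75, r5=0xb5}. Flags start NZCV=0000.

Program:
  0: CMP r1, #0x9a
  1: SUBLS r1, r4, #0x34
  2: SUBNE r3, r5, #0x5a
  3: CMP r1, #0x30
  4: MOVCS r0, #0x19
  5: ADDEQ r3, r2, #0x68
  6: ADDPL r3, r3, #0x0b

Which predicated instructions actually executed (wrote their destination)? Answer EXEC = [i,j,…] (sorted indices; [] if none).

EXEC = [2,4]

[0] flags=0010 → (cmp)
[1] flags=0010 LS?F → skip
[2] flags=0010 NE?T → r3=0x5b
[3] flags=1010 → (cmp)
[4] flags=1010 CS?T → r0=0x19
[5] flags=1010 EQ?F → skip
[6] flags=1010 PL?F → skip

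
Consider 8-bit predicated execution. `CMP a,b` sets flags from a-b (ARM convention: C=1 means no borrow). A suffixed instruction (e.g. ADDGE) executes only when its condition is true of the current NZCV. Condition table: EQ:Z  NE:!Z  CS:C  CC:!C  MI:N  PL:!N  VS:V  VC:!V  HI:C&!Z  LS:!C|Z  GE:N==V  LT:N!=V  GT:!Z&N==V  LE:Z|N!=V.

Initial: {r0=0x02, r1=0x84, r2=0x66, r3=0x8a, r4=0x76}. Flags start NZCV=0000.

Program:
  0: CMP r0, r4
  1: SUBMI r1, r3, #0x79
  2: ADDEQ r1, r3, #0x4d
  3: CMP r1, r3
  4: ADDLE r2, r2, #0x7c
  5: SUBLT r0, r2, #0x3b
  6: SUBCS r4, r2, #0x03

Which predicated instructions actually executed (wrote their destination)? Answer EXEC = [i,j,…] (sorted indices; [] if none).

0: ✓ CMP  NZCV=1000
1: ✓ SUBMI  r1←0x11
2: · ADDEQ
3: ✓ CMP  NZCV=1001
4: · ADDLE
5: · SUBLT
6: · SUBCS

EXEC = [1]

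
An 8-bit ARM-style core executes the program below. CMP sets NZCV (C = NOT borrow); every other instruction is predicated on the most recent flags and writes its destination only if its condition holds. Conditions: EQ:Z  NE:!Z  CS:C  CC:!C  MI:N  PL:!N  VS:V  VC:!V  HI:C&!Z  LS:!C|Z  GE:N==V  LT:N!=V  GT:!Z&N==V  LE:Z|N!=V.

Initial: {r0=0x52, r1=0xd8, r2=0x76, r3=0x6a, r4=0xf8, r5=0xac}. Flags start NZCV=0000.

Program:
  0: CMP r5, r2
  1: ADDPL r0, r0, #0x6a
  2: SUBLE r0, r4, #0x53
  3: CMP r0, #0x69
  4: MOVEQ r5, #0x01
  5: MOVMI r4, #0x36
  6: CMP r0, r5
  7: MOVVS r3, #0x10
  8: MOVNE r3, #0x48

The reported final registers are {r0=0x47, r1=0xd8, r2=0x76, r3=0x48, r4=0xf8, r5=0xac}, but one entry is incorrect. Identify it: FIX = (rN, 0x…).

FIX = (r0, 0xa5)

[0] flags=0011 → (cmp)
[1] flags=0011 PL?T → r0=0xbc
[2] flags=0011 LE?T → r0=0xa5
[3] flags=0011 → (cmp)
[4] flags=0011 EQ?F → skip
[5] flags=0011 MI?F → skip
[6] flags=1000 → (cmp)
[7] flags=1000 VS?F → skip
[8] flags=1000 NE?T → r3=0x48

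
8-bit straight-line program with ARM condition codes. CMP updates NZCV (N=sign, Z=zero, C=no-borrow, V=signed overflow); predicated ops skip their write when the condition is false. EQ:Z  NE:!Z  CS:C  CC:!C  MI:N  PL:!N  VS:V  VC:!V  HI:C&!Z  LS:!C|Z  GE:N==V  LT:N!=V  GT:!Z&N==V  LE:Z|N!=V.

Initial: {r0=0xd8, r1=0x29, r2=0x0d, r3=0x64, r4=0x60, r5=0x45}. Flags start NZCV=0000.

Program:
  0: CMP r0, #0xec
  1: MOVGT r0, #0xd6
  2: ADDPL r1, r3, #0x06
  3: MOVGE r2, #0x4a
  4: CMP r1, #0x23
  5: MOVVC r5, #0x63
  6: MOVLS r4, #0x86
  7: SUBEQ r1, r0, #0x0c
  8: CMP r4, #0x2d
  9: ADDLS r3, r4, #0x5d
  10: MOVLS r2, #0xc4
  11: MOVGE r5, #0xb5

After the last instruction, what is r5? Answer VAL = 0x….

0: ✓ CMP  NZCV=1000
1: · MOVGT
2: · ADDPL
3: · MOVGE
4: ✓ CMP  NZCV=0010
5: ✓ MOVVC  r5←0x63
6: · MOVLS
7: · SUBEQ
8: ✓ CMP  NZCV=0010
9: · ADDLS
10: · MOVLS
11: ✓ MOVGE  r5←0xb5

VAL = 0xb5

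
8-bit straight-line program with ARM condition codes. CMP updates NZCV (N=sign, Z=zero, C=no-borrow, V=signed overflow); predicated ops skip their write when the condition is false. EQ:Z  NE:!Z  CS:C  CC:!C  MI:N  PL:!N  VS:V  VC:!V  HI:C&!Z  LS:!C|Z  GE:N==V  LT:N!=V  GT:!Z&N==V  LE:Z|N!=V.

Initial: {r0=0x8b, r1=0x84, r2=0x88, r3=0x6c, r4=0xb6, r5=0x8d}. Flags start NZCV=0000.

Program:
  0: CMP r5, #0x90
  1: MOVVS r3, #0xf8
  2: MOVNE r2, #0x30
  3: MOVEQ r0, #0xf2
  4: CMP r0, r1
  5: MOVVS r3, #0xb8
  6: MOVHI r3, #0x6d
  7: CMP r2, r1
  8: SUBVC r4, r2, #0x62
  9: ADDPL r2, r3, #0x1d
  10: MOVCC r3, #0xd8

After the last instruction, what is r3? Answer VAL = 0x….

[0] flags=1000 → (cmp)
[1] flags=1000 VS?F → skip
[2] flags=1000 NE?T → r2=0x30
[3] flags=1000 EQ?F → skip
[4] flags=0010 → (cmp)
[5] flags=0010 VS?F → skip
[6] flags=0010 HI?T → r3=0x6d
[7] flags=1001 → (cmp)
[8] flags=1001 VC?F → skip
[9] flags=1001 PL?F → skip
[10] flags=1001 CC?T → r3=0xd8

VAL = 0xd8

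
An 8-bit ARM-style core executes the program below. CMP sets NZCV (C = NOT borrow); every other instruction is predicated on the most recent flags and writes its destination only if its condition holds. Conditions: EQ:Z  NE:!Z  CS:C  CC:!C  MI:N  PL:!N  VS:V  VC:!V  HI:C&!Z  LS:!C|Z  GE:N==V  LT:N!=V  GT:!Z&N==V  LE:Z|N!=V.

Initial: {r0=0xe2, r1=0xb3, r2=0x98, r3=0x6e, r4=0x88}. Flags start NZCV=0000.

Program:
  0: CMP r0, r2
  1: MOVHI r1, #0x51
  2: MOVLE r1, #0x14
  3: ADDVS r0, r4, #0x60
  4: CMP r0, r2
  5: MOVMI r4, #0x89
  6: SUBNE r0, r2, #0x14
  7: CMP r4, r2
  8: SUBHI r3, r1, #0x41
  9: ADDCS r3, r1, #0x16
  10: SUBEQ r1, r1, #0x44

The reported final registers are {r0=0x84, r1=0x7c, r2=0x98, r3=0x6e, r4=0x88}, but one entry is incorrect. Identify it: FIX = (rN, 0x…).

[0] flags=0010 → (cmp)
[1] flags=0010 HI?T → r1=0x51
[2] flags=0010 LE?F → skip
[3] flags=0010 VS?F → skip
[4] flags=0010 → (cmp)
[5] flags=0010 MI?F → skip
[6] flags=0010 NE?T → r0=0x84
[7] flags=1000 → (cmp)
[8] flags=1000 HI?F → skip
[9] flags=1000 CS?F → skip
[10] flags=1000 EQ?F → skip

FIX = (r1, 0x51)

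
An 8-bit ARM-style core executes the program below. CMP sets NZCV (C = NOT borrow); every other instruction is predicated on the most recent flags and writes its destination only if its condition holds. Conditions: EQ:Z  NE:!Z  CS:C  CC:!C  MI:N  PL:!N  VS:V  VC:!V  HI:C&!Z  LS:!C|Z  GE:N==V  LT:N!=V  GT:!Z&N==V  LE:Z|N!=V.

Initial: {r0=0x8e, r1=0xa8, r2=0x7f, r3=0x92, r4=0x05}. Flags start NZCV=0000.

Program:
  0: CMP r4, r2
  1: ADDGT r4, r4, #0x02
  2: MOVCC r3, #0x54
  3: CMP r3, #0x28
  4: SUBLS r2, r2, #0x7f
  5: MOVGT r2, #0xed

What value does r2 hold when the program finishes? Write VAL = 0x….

0: ✓ CMP  NZCV=1000
1: · ADDGT
2: ✓ MOVCC  r3←0x54
3: ✓ CMP  NZCV=0010
4: · SUBLS
5: ✓ MOVGT  r2←0xed

VAL = 0xed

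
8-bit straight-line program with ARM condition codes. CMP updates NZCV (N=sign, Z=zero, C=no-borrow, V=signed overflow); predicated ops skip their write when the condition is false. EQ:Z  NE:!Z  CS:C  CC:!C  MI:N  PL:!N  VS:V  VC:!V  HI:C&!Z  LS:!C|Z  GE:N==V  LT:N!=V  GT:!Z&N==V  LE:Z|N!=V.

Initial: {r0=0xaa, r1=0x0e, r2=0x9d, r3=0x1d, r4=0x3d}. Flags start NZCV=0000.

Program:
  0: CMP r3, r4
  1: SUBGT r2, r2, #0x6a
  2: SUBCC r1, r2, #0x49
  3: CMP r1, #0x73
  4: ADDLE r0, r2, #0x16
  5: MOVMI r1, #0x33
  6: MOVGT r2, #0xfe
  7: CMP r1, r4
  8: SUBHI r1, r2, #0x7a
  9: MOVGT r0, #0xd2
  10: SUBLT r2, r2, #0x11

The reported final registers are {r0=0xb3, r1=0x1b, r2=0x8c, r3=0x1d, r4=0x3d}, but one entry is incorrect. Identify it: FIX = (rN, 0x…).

FIX = (r1, 0x33)

0: ✓ CMP  NZCV=1000
1: · SUBGT
2: ✓ SUBCC  r1←0x54
3: ✓ CMP  NZCV=1000
4: ✓ ADDLE  r0←0xb3
5: ✓ MOVMI  r1←0x33
6: · MOVGT
7: ✓ CMP  NZCV=1000
8: · SUBHI
9: · MOVGT
10: ✓ SUBLT  r2←0x8c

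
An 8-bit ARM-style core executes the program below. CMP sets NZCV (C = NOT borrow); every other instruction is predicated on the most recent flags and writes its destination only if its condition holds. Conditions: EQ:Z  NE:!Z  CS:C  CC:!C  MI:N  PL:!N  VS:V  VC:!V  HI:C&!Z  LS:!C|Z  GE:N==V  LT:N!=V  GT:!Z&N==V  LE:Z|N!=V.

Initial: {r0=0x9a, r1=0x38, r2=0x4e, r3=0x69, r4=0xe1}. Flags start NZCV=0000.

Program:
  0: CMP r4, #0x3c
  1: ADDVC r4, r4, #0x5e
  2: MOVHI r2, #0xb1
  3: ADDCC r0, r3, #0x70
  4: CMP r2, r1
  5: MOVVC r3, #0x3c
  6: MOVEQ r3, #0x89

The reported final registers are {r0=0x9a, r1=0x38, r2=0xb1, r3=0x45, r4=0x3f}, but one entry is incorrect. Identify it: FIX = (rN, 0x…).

FIX = (r3, 0x69)

[0] flags=1010 → (cmp)
[1] flags=1010 VC?T → r4=0x3f
[2] flags=1010 HI?T → r2=0xb1
[3] flags=1010 CC?F → skip
[4] flags=0011 → (cmp)
[5] flags=0011 VC?F → skip
[6] flags=0011 EQ?F → skip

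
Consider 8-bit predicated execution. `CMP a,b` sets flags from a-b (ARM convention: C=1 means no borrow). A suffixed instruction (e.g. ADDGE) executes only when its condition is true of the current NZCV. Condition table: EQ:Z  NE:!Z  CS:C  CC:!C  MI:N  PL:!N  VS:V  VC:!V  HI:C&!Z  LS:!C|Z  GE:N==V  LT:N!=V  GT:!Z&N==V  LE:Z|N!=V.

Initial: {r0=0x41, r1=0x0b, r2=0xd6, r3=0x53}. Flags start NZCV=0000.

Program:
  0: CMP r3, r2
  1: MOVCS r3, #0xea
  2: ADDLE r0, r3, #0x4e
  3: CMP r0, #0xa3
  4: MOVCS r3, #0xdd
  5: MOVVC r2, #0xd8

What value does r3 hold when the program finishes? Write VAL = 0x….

[0] flags=0000 → (cmp)
[1] flags=0000 CS?F → skip
[2] flags=0000 LE?F → skip
[3] flags=1001 → (cmp)
[4] flags=1001 CS?F → skip
[5] flags=1001 VC?F → skip

VAL = 0x53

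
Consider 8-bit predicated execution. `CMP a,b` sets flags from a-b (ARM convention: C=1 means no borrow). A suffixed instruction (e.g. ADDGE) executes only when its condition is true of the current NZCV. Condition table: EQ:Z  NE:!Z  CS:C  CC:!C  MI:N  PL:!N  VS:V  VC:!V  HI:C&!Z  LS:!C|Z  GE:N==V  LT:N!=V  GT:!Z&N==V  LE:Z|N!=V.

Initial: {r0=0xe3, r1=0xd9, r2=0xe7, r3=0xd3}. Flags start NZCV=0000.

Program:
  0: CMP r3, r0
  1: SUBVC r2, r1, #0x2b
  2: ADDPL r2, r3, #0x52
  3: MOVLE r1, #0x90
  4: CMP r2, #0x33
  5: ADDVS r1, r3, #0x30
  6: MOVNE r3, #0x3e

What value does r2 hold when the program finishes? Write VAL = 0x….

VAL = 0xae

0: ✓ CMP  NZCV=1000
1: ✓ SUBVC  r2←0xae
2: · ADDPL
3: ✓ MOVLE  r1←0x90
4: ✓ CMP  NZCV=0011
5: ✓ ADDVS  r1←0x03
6: ✓ MOVNE  r3←0x3e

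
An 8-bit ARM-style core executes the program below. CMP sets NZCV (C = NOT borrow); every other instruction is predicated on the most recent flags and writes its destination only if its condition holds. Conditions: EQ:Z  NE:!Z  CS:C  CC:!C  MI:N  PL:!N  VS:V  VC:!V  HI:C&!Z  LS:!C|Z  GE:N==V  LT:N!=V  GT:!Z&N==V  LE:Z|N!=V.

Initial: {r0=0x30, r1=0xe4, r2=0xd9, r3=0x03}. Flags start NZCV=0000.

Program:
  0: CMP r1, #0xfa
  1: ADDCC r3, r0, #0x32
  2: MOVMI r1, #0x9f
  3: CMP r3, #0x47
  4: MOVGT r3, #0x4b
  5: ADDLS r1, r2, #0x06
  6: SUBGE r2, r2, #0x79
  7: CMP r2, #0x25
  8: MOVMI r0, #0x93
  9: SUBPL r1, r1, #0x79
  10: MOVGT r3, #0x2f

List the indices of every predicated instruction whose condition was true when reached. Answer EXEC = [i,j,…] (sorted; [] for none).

[0] flags=1000 → (cmp)
[1] flags=1000 CC?T → r3=0x62
[2] flags=1000 MI?T → r1=0x9f
[3] flags=0010 → (cmp)
[4] flags=0010 GT?T → r3=0x4b
[5] flags=0010 LS?F → skip
[6] flags=0010 GE?T → r2=0x60
[7] flags=0010 → (cmp)
[8] flags=0010 MI?F → skip
[9] flags=0010 PL?T → r1=0x26
[10] flags=0010 GT?T → r3=0x2f

EXEC = [1,2,4,6,9,10]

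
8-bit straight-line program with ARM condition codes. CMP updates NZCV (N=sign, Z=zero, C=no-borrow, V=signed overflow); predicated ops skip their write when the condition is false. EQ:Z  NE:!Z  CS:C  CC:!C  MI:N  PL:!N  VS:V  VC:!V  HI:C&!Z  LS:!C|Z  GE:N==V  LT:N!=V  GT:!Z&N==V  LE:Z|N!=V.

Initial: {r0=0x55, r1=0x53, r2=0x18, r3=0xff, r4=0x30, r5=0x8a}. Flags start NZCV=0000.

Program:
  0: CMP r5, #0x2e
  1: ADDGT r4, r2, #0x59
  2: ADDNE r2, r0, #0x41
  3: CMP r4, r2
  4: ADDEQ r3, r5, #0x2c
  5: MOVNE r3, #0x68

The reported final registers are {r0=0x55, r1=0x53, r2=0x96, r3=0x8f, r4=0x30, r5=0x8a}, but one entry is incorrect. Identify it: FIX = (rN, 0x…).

[0] flags=0011 → (cmp)
[1] flags=0011 GT?F → skip
[2] flags=0011 NE?T → r2=0x96
[3] flags=1001 → (cmp)
[4] flags=1001 EQ?F → skip
[5] flags=1001 NE?T → r3=0x68

FIX = (r3, 0x68)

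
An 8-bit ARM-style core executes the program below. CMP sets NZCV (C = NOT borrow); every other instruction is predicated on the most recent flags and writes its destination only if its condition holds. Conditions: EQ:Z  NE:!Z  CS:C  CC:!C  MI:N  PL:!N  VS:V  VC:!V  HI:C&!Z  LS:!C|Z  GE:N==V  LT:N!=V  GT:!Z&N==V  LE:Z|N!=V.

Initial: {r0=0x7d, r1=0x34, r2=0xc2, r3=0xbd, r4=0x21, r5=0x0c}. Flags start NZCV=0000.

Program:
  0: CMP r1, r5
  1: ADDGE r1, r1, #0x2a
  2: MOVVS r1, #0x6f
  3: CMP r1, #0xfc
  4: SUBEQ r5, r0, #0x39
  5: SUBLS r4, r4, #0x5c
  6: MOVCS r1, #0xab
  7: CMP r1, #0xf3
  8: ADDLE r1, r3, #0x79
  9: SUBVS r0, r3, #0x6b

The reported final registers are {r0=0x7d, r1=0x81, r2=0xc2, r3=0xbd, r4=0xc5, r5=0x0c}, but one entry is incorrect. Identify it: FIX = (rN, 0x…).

0: ✓ CMP  NZCV=0010
1: ✓ ADDGE  r1←0x5e
2: · MOVVS
3: ✓ CMP  NZCV=0000
4: · SUBEQ
5: ✓ SUBLS  r4←0xc5
6: · MOVCS
7: ✓ CMP  NZCV=0000
8: · ADDLE
9: · SUBVS

FIX = (r1, 0x5e)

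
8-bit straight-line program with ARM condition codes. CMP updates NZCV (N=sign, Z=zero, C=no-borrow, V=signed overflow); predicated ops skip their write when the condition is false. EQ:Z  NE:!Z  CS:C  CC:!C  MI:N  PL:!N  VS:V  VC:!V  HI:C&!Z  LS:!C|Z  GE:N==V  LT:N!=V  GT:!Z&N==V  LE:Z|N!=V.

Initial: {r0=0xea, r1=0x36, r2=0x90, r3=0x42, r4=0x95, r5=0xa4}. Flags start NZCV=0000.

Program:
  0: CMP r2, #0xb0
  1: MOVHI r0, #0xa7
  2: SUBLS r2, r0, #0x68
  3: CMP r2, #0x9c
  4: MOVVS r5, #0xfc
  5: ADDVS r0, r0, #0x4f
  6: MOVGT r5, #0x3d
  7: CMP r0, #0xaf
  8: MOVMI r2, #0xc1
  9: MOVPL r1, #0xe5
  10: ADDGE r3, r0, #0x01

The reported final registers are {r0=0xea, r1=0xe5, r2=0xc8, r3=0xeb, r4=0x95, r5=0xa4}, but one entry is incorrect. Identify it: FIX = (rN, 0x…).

FIX = (r2, 0x82)

[0] flags=1000 → (cmp)
[1] flags=1000 HI?F → skip
[2] flags=1000 LS?T → r2=0x82
[3] flags=1000 → (cmp)
[4] flags=1000 VS?F → skip
[5] flags=1000 VS?F → skip
[6] flags=1000 GT?F → skip
[7] flags=0010 → (cmp)
[8] flags=0010 MI?F → skip
[9] flags=0010 PL?T → r1=0xe5
[10] flags=0010 GE?T → r3=0xeb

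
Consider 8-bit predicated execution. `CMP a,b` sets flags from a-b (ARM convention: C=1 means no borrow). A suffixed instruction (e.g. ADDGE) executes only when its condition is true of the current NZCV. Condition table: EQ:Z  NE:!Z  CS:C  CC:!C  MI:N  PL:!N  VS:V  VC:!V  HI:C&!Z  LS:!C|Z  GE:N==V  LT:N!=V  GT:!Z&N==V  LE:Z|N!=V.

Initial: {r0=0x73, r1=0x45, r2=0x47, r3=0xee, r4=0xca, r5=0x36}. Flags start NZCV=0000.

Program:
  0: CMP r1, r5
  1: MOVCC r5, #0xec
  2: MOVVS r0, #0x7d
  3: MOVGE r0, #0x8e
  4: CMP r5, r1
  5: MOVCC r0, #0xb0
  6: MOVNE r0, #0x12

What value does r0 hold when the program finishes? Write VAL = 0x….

VAL = 0x12

0: ✓ CMP  NZCV=0010
1: · MOVCC
2: · MOVVS
3: ✓ MOVGE  r0←0x8e
4: ✓ CMP  NZCV=1000
5: ✓ MOVCC  r0←0xb0
6: ✓ MOVNE  r0←0x12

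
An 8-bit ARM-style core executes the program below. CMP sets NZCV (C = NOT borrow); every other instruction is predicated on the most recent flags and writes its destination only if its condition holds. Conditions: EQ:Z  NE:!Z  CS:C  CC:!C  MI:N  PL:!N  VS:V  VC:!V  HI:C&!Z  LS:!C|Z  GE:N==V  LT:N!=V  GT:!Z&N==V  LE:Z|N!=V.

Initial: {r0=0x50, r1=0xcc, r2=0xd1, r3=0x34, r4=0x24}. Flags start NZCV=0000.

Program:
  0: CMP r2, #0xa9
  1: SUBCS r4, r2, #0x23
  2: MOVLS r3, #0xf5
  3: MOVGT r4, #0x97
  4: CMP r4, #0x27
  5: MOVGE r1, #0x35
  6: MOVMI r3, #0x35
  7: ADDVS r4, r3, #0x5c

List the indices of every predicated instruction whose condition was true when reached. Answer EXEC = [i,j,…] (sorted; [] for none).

EXEC = [1,3,7]

0: ✓ CMP  NZCV=0010
1: ✓ SUBCS  r4←0xae
2: · MOVLS
3: ✓ MOVGT  r4←0x97
4: ✓ CMP  NZCV=0011
5: · MOVGE
6: · MOVMI
7: ✓ ADDVS  r4←0x90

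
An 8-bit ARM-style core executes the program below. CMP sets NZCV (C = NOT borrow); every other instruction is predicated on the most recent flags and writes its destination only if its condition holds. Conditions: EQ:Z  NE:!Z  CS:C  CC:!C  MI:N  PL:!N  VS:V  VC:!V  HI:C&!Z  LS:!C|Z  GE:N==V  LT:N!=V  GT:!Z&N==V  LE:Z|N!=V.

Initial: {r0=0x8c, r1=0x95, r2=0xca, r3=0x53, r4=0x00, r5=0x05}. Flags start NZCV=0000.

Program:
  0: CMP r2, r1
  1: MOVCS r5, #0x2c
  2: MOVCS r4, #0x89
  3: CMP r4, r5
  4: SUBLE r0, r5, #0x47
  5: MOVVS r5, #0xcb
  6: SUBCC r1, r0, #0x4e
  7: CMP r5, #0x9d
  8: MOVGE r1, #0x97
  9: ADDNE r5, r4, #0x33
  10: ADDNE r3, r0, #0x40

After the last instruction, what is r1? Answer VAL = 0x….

[0] flags=0010 → (cmp)
[1] flags=0010 CS?T → r5=0x2c
[2] flags=0010 CS?T → r4=0x89
[3] flags=0011 → (cmp)
[4] flags=0011 LE?T → r0=0xe5
[5] flags=0011 VS?T → r5=0xcb
[6] flags=0011 CC?F → skip
[7] flags=0010 → (cmp)
[8] flags=0010 GE?T → r1=0x97
[9] flags=0010 NE?T → r5=0xbc
[10] flags=0010 NE?T → r3=0x25

VAL = 0x97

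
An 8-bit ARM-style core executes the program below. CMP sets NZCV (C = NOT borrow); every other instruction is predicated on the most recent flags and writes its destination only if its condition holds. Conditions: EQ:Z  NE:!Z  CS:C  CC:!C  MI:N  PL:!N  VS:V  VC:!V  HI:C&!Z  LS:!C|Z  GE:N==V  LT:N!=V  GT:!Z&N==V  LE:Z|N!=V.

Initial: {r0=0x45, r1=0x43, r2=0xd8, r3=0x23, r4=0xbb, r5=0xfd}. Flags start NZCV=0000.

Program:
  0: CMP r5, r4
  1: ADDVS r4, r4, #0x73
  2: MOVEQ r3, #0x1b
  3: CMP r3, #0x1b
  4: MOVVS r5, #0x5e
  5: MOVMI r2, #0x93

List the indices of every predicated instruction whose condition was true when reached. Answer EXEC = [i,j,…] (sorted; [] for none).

[0] flags=0010 → (cmp)
[1] flags=0010 VS?F → skip
[2] flags=0010 EQ?F → skip
[3] flags=0010 → (cmp)
[4] flags=0010 VS?F → skip
[5] flags=0010 MI?F → skip

EXEC = []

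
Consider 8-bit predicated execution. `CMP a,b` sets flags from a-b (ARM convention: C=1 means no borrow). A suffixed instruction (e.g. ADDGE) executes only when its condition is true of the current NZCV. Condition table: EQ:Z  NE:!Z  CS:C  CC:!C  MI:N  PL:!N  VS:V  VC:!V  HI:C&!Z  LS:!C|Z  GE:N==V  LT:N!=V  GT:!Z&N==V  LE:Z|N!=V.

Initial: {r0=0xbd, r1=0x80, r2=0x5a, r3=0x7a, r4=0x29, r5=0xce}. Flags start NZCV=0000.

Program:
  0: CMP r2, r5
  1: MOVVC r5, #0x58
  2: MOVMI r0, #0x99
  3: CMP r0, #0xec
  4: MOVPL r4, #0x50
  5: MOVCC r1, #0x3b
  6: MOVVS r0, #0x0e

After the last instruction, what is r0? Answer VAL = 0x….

VAL = 0x99

0: ✓ CMP  NZCV=1001
1: · MOVVC
2: ✓ MOVMI  r0←0x99
3: ✓ CMP  NZCV=1000
4: · MOVPL
5: ✓ MOVCC  r1←0x3b
6: · MOVVS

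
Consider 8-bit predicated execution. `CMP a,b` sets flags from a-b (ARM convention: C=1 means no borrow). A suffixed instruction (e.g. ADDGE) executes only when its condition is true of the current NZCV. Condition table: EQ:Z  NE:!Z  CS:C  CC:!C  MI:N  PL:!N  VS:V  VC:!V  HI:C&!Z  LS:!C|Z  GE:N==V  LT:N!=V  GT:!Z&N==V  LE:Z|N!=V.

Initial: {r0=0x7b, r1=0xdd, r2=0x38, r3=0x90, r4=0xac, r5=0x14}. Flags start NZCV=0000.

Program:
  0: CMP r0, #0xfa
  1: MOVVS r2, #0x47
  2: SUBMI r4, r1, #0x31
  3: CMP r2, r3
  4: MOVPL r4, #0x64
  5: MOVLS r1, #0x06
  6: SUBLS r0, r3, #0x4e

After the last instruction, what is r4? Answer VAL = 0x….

0: ✓ CMP  NZCV=1001
1: ✓ MOVVS  r2←0x47
2: ✓ SUBMI  r4←0xac
3: ✓ CMP  NZCV=1001
4: · MOVPL
5: ✓ MOVLS  r1←0x06
6: ✓ SUBLS  r0←0x42

VAL = 0xac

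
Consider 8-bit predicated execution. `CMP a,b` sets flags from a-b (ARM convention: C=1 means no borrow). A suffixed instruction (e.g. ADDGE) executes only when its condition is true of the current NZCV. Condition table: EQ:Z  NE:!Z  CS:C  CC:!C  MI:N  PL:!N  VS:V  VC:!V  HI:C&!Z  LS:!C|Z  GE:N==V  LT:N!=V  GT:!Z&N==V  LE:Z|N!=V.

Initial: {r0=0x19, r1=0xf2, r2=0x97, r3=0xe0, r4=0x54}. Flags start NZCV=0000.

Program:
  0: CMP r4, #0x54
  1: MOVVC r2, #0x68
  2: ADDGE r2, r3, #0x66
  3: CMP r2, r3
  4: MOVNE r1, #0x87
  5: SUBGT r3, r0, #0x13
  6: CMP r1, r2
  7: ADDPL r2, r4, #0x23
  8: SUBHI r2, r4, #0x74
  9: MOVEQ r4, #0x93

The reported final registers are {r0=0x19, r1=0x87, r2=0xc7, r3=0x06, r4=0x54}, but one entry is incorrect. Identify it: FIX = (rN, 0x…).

[0] flags=0110 → (cmp)
[1] flags=0110 VC?T → r2=0x68
[2] flags=0110 GE?T → r2=0x46
[3] flags=0000 → (cmp)
[4] flags=0000 NE?T → r1=0x87
[5] flags=0000 GT?T → r3=0x06
[6] flags=0011 → (cmp)
[7] flags=0011 PL?T → r2=0x77
[8] flags=0011 HI?T → r2=0xe0
[9] flags=0011 EQ?F → skip

FIX = (r2, 0xe0)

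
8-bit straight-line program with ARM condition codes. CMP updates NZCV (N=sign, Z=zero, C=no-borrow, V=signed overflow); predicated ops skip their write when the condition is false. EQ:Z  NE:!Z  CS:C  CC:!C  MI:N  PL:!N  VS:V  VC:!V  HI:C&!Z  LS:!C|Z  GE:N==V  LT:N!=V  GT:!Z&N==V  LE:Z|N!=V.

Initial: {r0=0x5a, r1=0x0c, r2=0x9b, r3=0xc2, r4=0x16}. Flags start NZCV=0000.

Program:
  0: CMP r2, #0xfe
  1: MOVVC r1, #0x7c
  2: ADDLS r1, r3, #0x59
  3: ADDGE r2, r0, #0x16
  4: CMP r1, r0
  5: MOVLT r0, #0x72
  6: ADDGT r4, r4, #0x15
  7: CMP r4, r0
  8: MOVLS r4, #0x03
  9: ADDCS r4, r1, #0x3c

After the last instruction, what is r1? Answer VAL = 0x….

VAL = 0x1b

[0] flags=1000 → (cmp)
[1] flags=1000 VC?T → r1=0x7c
[2] flags=1000 LS?T → r1=0x1b
[3] flags=1000 GE?F → skip
[4] flags=1000 → (cmp)
[5] flags=1000 LT?T → r0=0x72
[6] flags=1000 GT?F → skip
[7] flags=1000 → (cmp)
[8] flags=1000 LS?T → r4=0x03
[9] flags=1000 CS?F → skip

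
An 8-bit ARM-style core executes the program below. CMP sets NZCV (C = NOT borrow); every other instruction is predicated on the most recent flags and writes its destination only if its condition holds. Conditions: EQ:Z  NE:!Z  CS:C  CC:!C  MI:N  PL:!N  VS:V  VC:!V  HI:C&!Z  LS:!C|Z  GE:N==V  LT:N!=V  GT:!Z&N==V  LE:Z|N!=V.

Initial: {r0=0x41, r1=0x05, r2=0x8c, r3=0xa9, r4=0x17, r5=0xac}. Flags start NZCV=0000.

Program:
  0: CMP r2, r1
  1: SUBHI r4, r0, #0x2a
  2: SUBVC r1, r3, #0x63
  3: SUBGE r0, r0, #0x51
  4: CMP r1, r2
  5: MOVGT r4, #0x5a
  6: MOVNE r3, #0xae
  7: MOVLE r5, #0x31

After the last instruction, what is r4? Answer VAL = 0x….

VAL = 0x5a

0: ✓ CMP  NZCV=1010
1: ✓ SUBHI  r4←0x17
2: ✓ SUBVC  r1←0x46
3: · SUBGE
4: ✓ CMP  NZCV=1001
5: ✓ MOVGT  r4←0x5a
6: ✓ MOVNE  r3←0xae
7: · MOVLE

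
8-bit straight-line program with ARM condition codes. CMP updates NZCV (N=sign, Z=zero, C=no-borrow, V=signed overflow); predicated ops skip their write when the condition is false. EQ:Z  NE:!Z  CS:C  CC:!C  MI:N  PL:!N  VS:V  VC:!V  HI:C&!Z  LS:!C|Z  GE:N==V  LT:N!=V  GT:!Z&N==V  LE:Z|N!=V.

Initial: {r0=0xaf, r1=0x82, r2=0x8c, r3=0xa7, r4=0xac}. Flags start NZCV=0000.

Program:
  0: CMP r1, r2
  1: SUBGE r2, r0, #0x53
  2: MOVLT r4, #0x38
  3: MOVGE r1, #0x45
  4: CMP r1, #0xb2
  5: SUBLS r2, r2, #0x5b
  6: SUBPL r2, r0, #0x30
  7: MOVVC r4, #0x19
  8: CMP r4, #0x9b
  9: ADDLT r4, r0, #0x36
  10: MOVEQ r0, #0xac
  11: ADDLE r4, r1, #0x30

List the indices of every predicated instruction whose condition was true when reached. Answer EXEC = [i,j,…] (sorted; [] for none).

EXEC = [2,5,7]

0: ✓ CMP  NZCV=1000
1: · SUBGE
2: ✓ MOVLT  r4←0x38
3: · MOVGE
4: ✓ CMP  NZCV=1000
5: ✓ SUBLS  r2←0x31
6: · SUBPL
7: ✓ MOVVC  r4←0x19
8: ✓ CMP  NZCV=0000
9: · ADDLT
10: · MOVEQ
11: · ADDLE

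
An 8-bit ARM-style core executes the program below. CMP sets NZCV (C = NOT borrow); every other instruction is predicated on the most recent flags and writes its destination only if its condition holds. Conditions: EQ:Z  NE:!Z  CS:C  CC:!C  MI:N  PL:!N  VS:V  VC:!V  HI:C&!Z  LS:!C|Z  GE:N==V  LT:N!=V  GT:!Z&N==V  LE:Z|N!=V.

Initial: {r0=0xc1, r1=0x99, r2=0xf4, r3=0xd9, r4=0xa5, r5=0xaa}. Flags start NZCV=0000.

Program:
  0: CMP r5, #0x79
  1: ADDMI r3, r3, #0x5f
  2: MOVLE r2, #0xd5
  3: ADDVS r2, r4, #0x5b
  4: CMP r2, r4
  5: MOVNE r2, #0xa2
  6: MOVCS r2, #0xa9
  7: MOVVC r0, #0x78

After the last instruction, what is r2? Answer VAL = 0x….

[0] flags=0011 → (cmp)
[1] flags=0011 MI?F → skip
[2] flags=0011 LE?T → r2=0xd5
[3] flags=0011 VS?T → r2=0x00
[4] flags=0000 → (cmp)
[5] flags=0000 NE?T → r2=0xa2
[6] flags=0000 CS?F → skip
[7] flags=0000 VC?T → r0=0x78

VAL = 0xa2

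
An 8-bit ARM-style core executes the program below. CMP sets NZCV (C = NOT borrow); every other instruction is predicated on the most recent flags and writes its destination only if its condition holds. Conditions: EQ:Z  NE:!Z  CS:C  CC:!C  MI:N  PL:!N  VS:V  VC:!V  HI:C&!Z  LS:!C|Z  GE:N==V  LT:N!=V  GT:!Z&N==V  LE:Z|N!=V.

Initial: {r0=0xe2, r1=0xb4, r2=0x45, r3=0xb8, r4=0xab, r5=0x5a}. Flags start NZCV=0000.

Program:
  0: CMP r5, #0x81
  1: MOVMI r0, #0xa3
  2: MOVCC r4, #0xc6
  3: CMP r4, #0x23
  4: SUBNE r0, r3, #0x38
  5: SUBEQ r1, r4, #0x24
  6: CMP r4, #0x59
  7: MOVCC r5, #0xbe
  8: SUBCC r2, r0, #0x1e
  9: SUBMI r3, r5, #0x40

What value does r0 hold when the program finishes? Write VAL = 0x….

[0] flags=1001 → (cmp)
[1] flags=1001 MI?T → r0=0xa3
[2] flags=1001 CC?T → r4=0xc6
[3] flags=1010 → (cmp)
[4] flags=1010 NE?T → r0=0x80
[5] flags=1010 EQ?F → skip
[6] flags=0011 → (cmp)
[7] flags=0011 CC?F → skip
[8] flags=0011 CC?F → skip
[9] flags=0011 MI?F → skip

VAL = 0x80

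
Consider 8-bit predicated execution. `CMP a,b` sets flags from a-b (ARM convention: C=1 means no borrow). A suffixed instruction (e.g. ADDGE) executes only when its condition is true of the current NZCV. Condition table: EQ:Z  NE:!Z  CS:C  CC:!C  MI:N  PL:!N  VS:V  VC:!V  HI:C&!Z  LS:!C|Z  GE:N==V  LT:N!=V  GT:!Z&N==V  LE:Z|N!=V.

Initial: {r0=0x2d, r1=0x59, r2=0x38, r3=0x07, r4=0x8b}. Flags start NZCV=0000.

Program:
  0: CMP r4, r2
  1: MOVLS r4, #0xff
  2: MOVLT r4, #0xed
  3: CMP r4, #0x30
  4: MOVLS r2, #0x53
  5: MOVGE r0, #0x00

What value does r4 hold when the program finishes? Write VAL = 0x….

VAL = 0xed

0: ✓ CMP  NZCV=0011
1: · MOVLS
2: ✓ MOVLT  r4←0xed
3: ✓ CMP  NZCV=1010
4: · MOVLS
5: · MOVGE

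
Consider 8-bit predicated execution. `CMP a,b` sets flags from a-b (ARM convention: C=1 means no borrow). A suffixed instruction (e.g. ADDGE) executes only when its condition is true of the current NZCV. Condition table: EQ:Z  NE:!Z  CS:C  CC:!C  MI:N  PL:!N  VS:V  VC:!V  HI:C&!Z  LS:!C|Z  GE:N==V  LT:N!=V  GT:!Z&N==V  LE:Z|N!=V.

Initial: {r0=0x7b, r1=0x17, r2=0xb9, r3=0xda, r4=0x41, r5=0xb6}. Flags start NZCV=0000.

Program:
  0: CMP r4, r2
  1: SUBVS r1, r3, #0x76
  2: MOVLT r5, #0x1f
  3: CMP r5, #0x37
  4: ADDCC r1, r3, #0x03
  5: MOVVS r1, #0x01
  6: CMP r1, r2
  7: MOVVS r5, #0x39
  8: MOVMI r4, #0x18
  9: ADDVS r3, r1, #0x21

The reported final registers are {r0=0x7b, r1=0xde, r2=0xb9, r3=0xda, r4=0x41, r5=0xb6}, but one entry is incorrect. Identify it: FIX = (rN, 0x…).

FIX = (r1, 0x01)

[0] flags=1001 → (cmp)
[1] flags=1001 VS?T → r1=0x64
[2] flags=1001 LT?F → skip
[3] flags=0011 → (cmp)
[4] flags=0011 CC?F → skip
[5] flags=0011 VS?T → r1=0x01
[6] flags=0000 → (cmp)
[7] flags=0000 VS?F → skip
[8] flags=0000 MI?F → skip
[9] flags=0000 VS?F → skip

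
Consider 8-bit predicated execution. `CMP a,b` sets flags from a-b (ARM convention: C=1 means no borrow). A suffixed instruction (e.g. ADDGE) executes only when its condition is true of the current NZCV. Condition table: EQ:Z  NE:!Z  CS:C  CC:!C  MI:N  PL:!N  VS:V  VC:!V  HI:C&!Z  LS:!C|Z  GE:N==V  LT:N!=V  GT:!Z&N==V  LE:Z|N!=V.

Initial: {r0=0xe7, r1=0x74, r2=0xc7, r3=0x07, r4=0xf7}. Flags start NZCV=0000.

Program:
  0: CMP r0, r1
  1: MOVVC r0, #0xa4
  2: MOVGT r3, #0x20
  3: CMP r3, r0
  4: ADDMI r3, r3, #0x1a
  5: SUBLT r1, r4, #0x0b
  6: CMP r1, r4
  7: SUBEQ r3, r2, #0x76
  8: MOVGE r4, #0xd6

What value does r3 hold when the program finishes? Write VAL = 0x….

VAL = 0x07

[0] flags=0011 → (cmp)
[1] flags=0011 VC?F → skip
[2] flags=0011 GT?F → skip
[3] flags=0000 → (cmp)
[4] flags=0000 MI?F → skip
[5] flags=0000 LT?F → skip
[6] flags=0000 → (cmp)
[7] flags=0000 EQ?F → skip
[8] flags=0000 GE?T → r4=0xd6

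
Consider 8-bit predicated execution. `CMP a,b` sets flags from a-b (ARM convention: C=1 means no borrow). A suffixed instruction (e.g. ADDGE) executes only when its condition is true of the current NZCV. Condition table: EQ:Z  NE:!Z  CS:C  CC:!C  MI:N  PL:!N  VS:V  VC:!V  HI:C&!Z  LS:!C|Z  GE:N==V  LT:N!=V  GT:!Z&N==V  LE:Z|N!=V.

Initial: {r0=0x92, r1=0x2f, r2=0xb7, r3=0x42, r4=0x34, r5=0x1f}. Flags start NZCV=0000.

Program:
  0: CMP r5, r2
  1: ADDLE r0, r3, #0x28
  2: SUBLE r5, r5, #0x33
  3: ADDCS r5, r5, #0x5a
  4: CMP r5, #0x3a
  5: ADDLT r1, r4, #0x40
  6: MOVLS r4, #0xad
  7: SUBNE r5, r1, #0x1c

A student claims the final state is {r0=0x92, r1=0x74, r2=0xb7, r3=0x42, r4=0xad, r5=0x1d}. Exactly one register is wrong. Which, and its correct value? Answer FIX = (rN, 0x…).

FIX = (r5, 0x58)

0: ✓ CMP  NZCV=0000
1: · ADDLE
2: · SUBLE
3: · ADDCS
4: ✓ CMP  NZCV=1000
5: ✓ ADDLT  r1←0x74
6: ✓ MOVLS  r4←0xad
7: ✓ SUBNE  r5←0x58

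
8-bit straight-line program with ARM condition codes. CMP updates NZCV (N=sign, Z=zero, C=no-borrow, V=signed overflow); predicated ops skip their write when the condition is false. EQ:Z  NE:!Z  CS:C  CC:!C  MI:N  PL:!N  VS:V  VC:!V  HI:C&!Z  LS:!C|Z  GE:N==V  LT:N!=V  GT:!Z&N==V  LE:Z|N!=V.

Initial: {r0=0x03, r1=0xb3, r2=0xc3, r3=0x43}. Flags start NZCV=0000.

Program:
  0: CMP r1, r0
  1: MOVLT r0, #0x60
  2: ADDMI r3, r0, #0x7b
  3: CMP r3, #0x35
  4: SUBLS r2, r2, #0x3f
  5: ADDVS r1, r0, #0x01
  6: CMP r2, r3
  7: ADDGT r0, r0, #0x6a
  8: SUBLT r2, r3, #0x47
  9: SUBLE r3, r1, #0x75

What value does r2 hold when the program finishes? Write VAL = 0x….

VAL = 0x94

0: ✓ CMP  NZCV=1010
1: ✓ MOVLT  r0←0x60
2: ✓ ADDMI  r3←0xdb
3: ✓ CMP  NZCV=1010
4: · SUBLS
5: · ADDVS
6: ✓ CMP  NZCV=1000
7: · ADDGT
8: ✓ SUBLT  r2←0x94
9: ✓ SUBLE  r3←0x3e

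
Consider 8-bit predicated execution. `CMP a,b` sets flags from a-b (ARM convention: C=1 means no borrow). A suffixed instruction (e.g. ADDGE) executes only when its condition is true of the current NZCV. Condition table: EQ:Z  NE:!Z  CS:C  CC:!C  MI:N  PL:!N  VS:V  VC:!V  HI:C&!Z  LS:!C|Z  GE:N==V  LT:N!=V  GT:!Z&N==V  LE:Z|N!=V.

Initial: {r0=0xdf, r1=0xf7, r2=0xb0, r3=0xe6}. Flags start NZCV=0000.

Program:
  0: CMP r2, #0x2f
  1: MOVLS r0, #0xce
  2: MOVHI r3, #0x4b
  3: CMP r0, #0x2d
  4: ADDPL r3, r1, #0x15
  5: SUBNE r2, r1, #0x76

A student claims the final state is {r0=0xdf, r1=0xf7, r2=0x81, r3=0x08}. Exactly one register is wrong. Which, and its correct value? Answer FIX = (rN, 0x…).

FIX = (r3, 0x4b)

0: ✓ CMP  NZCV=1010
1: · MOVLS
2: ✓ MOVHI  r3←0x4b
3: ✓ CMP  NZCV=1010
4: · ADDPL
5: ✓ SUBNE  r2←0x81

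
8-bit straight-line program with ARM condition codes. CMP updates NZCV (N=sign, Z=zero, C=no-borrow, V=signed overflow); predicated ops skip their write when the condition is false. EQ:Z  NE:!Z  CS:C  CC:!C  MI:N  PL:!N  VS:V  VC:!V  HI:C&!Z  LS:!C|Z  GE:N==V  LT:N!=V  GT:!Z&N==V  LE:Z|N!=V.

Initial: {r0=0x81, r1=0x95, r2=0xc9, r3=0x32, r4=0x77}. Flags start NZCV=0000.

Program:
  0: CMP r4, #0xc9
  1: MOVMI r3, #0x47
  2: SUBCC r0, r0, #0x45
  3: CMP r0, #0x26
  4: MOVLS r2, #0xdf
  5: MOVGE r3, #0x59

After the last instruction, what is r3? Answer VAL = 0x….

[0] flags=1001 → (cmp)
[1] flags=1001 MI?T → r3=0x47
[2] flags=1001 CC?T → r0=0x3c
[3] flags=0010 → (cmp)
[4] flags=0010 LS?F → skip
[5] flags=0010 GE?T → r3=0x59

VAL = 0x59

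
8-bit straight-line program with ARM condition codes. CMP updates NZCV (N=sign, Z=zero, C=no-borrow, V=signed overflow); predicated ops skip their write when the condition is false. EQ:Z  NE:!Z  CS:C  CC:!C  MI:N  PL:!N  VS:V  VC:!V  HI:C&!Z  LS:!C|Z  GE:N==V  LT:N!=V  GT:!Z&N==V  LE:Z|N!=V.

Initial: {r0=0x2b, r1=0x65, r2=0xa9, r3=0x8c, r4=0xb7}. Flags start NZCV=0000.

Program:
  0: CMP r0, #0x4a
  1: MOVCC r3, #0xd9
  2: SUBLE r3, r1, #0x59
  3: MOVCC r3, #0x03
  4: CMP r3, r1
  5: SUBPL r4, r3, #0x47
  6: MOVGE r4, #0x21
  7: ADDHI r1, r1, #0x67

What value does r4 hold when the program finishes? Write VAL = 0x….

0: ✓ CMP  NZCV=1000
1: ✓ MOVCC  r3←0xd9
2: ✓ SUBLE  r3←0x0c
3: ✓ MOVCC  r3←0x03
4: ✓ CMP  NZCV=1000
5: · SUBPL
6: · MOVGE
7: · ADDHI

VAL = 0xb7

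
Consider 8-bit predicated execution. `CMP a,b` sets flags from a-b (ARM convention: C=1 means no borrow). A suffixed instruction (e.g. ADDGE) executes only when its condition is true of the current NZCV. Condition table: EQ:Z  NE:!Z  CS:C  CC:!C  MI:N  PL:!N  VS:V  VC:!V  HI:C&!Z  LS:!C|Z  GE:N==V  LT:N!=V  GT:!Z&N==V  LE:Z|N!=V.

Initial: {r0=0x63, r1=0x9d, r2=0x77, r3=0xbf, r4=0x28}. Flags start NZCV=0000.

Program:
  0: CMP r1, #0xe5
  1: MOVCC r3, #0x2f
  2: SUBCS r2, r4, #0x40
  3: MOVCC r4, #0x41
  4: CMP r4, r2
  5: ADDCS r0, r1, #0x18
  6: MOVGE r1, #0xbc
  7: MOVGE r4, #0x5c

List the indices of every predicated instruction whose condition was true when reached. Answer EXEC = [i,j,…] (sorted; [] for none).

EXEC = [1,3]

[0] flags=1000 → (cmp)
[1] flags=1000 CC?T → r3=0x2f
[2] flags=1000 CS?F → skip
[3] flags=1000 CC?T → r4=0x41
[4] flags=1000 → (cmp)
[5] flags=1000 CS?F → skip
[6] flags=1000 GE?F → skip
[7] flags=1000 GE?F → skip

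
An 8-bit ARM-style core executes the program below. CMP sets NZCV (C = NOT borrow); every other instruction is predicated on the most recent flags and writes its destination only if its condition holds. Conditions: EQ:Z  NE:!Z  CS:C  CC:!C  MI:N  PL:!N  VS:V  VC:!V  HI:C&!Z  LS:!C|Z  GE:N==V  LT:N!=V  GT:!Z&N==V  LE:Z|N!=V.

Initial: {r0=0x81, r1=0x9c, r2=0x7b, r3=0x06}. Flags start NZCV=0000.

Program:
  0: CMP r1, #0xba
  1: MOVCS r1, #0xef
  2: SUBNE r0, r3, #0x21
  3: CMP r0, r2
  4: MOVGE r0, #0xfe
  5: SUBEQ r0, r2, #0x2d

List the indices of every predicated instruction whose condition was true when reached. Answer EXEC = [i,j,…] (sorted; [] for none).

0: ✓ CMP  NZCV=1000
1: · MOVCS
2: ✓ SUBNE  r0←0xe5
3: ✓ CMP  NZCV=0011
4: · MOVGE
5: · SUBEQ

EXEC = [2]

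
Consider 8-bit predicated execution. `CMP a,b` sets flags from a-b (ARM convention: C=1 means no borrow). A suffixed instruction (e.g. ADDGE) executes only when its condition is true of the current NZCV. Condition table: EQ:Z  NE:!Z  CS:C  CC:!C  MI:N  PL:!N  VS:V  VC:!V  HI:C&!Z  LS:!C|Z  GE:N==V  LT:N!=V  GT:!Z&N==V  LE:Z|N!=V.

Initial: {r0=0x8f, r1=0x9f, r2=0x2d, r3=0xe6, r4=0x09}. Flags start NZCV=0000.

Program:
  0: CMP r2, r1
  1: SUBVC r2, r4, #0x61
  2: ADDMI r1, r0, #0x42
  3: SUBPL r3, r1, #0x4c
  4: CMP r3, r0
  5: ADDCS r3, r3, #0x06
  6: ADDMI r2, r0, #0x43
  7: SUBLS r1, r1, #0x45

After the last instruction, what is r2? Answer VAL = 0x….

VAL = 0x2d

0: ✓ CMP  NZCV=1001
1: · SUBVC
2: ✓ ADDMI  r1←0xd1
3: · SUBPL
4: ✓ CMP  NZCV=0010
5: ✓ ADDCS  r3←0xec
6: · ADDMI
7: · SUBLS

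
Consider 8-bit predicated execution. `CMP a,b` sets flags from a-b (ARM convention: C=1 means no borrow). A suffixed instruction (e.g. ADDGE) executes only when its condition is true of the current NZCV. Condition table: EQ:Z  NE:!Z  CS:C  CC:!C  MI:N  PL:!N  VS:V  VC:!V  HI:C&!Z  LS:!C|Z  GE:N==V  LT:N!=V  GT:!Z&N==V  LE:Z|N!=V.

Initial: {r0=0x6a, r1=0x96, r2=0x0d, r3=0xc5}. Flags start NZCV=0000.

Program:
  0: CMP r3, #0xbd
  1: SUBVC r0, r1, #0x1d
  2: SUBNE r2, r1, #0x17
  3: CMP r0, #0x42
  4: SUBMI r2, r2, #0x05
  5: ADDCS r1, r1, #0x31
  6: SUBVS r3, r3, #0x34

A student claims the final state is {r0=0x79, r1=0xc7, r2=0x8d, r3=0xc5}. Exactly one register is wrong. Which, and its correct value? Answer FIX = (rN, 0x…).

0: ✓ CMP  NZCV=0010
1: ✓ SUBVC  r0←0x79
2: ✓ SUBNE  r2←0x7f
3: ✓ CMP  NZCV=0010
4: · SUBMI
5: ✓ ADDCS  r1←0xc7
6: · SUBVS

FIX = (r2, 0x7f)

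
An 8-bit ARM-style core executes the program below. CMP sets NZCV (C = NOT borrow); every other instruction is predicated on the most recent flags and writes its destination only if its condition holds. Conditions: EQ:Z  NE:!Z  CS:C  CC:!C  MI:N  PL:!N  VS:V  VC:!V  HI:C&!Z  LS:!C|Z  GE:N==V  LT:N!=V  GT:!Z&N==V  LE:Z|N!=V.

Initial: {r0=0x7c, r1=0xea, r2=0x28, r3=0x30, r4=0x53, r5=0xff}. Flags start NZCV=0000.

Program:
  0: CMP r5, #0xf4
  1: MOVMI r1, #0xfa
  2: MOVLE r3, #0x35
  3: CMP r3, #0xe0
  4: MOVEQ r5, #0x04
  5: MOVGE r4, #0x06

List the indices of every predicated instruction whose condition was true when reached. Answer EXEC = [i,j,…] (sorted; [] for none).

EXEC = [5]

[0] flags=0010 → (cmp)
[1] flags=0010 MI?F → skip
[2] flags=0010 LE?F → skip
[3] flags=0000 → (cmp)
[4] flags=0000 EQ?F → skip
[5] flags=0000 GE?T → r4=0x06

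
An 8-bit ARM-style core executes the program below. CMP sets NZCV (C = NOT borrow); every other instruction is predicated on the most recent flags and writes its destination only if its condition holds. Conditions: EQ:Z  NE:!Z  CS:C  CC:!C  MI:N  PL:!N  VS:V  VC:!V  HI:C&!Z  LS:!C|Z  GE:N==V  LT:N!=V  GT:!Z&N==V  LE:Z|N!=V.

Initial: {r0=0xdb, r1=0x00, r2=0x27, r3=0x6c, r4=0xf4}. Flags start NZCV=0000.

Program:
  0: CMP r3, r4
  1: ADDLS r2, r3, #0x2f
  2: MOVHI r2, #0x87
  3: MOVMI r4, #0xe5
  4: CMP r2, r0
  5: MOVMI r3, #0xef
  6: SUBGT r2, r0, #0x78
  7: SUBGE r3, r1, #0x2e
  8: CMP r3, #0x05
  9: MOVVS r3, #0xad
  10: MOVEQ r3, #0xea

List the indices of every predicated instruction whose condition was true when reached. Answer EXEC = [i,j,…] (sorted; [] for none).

EXEC = [1,5]

[0] flags=0000 → (cmp)
[1] flags=0000 LS?T → r2=0x9b
[2] flags=0000 HI?F → skip
[3] flags=0000 MI?F → skip
[4] flags=1000 → (cmp)
[5] flags=1000 MI?T → r3=0xef
[6] flags=1000 GT?F → skip
[7] flags=1000 GE?F → skip
[8] flags=1010 → (cmp)
[9] flags=1010 VS?F → skip
[10] flags=1010 EQ?F → skip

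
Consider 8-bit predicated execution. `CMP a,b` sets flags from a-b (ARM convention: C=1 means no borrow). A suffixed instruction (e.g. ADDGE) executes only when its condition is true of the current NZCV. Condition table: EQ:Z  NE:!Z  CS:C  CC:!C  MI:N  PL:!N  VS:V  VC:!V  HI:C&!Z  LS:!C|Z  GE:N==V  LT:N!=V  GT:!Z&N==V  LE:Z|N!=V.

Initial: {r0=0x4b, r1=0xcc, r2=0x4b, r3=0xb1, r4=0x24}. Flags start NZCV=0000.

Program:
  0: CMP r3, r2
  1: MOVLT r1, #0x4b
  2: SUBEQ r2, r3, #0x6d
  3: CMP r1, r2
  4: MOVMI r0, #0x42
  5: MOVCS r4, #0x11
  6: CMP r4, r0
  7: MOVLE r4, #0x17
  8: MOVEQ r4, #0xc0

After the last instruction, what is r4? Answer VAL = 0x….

[0] flags=0011 → (cmp)
[1] flags=0011 LT?T → r1=0x4b
[2] flags=0011 EQ?F → skip
[3] flags=0110 → (cmp)
[4] flags=0110 MI?F → skip
[5] flags=0110 CS?T → r4=0x11
[6] flags=1000 → (cmp)
[7] flags=1000 LE?T → r4=0x17
[8] flags=1000 EQ?F → skip

VAL = 0x17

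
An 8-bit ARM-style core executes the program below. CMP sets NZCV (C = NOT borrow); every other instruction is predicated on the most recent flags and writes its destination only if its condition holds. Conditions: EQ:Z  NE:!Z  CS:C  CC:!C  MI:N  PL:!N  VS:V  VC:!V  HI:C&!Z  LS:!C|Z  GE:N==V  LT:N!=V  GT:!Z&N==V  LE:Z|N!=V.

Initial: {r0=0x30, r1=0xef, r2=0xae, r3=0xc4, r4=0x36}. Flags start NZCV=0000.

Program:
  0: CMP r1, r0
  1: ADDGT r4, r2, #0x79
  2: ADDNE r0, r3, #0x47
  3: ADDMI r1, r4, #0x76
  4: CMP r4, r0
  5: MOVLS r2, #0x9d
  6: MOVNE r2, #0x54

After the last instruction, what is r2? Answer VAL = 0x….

[0] flags=1010 → (cmp)
[1] flags=1010 GT?F → skip
[2] flags=1010 NE?T → r0=0x0b
[3] flags=1010 MI?T → r1=0xac
[4] flags=0010 → (cmp)
[5] flags=0010 LS?F → skip
[6] flags=0010 NE?T → r2=0x54

VAL = 0x54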